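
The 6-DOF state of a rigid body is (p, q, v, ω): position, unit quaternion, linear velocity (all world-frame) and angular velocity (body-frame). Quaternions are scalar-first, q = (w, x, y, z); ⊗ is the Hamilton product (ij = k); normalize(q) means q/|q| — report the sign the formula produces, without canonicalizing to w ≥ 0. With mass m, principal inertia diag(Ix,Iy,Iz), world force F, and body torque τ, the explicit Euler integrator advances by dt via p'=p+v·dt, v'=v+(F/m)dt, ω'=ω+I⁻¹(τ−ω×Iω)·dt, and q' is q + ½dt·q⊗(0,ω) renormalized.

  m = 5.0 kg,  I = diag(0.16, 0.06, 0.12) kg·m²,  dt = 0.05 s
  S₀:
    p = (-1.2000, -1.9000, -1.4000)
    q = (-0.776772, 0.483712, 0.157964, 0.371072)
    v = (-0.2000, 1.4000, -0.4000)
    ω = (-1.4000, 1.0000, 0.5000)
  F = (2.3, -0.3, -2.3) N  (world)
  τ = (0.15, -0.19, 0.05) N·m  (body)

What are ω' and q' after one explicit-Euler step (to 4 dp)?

ω' = (-1.3625, 0.8650, 0.4625)
q' = (-0.7677, 0.5031, 0.1194, 0.3786)

ω×(Iω) gyroscopic = (0.0300, -0.0280, 0.1400)
(τ − ω×Iω)/I = (0.7500, -2.7000, -0.7500)
new body rate ω' = (-1.3625, 0.8650, 0.4625)
Hamilton product q⊗(0,ω) = (0.3336968, 0.7953908, -1.5381288, 0.3164756)
q' = normalize(q + ½dt·q⊗(0,ω)) = (-0.7677, 0.5031, 0.1194, 0.3786)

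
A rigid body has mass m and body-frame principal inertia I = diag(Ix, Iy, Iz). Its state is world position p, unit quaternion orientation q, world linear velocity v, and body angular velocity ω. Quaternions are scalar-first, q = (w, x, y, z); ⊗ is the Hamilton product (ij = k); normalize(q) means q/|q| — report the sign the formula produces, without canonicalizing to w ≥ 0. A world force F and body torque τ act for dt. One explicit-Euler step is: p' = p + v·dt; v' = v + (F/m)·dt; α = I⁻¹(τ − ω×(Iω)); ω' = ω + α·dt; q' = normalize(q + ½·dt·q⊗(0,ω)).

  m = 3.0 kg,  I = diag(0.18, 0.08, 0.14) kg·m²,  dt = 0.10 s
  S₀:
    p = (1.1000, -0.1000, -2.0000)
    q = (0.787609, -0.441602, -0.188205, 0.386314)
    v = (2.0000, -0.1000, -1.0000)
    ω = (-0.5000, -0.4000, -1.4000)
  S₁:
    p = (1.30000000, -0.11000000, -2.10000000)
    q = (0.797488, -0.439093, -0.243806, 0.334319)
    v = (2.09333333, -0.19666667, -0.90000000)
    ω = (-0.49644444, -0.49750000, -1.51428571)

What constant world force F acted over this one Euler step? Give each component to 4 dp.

velocity change Δv = (0.09333333, -0.09666667, 0.10000000)
m·(v₁−v₀)/dt = (2.8000, -2.9000, 3.0000)

F = (2.8000, -2.9000, 3.0000)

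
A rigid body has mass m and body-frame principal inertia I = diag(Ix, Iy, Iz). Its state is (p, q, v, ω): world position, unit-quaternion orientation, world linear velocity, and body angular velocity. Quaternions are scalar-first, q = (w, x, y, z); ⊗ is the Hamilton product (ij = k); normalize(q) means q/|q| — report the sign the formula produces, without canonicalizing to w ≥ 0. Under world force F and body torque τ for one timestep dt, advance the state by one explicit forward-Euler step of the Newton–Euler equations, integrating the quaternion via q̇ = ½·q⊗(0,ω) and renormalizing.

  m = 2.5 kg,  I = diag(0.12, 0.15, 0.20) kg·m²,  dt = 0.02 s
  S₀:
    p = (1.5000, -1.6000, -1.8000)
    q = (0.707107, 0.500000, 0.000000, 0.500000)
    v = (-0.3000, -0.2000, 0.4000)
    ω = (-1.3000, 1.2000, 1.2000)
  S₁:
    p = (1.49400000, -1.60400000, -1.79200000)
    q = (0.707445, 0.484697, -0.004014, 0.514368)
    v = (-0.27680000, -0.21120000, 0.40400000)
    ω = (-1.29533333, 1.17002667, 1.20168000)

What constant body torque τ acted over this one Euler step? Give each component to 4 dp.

rate change Δω = (0.00466667, -0.02997333, 0.00168000)
precession coupling = (0.0720, 0.1248, -0.0468)
τ = I·(Δω/dt) + ω₀×(Iω₀) = (0.1000, -0.1000, -0.0300)

τ = (0.1000, -0.1000, -0.0300)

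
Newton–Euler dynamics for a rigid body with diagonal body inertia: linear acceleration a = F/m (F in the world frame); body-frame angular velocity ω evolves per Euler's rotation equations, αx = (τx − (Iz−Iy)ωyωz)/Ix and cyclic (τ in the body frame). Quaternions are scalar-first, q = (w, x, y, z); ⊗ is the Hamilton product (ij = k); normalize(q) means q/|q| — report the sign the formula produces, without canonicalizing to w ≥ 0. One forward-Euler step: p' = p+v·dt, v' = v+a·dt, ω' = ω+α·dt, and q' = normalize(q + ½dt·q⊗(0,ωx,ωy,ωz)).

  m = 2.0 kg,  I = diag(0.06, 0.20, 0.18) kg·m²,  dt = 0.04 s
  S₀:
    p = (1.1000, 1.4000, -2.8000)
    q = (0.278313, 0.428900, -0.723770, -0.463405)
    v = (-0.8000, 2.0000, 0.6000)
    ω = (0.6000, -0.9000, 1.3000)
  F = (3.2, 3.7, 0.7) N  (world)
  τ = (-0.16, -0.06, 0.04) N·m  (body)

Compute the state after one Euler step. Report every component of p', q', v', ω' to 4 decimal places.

p' = (1.0680, 1.4800, -2.7760)
q' = (0.2720, 0.4048, -0.7451, -0.4549)
v' = (-0.7360, 2.0740, 0.6140)
ω' = (0.4777, -0.8933, 1.3257)

precession coupling ω×(Iω) = (0.0234, -0.0936, -0.0756)
angular accel α = (-3.0567, 0.1680, 0.6422)
ω' = ω + α·dt = (0.4777, -0.8933, 1.3257)
Hamilton product q⊗(0,ω) = (-0.3063065, -1.1909777, -1.0860947, 0.4100589)
q' = normalize(q + ½dt·q⊗(0,ω)) = (0.2720, 0.4048, -0.7451, -0.4549)
a = (1.6000, 1.8500, 0.3500)
p + v·dt = (1.0680, 1.4800, -2.7760)
v + (F/m)dt = (-0.7360, 2.0740, 0.6140)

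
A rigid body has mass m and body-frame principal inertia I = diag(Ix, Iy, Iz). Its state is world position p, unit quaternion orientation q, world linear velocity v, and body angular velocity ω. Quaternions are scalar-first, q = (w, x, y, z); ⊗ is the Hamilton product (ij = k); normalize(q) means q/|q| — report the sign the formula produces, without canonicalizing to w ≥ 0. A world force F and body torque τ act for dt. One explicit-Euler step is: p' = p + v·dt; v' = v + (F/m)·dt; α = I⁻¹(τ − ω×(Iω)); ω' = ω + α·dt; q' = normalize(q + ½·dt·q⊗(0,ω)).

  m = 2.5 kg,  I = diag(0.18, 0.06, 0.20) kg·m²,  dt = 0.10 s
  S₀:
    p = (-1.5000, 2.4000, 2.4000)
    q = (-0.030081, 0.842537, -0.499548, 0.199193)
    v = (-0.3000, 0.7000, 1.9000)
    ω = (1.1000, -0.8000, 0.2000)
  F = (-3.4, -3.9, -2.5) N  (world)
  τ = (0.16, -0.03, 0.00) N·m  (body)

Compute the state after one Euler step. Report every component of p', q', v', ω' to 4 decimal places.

p + v·dt = (-1.5300, 2.4700, 2.5900)
v + (F/m)dt = (-0.4360, 0.5440, 1.8000)
angular accel α = (1.0133, -0.4267, -0.5280)
new body rate ω' = (1.2013, -0.8427, 0.1472)
Hamilton product q⊗(0,ω) = (-1.3662677, 0.0263557, 0.0746697, -0.1305430)
q + ½dt·q⊗(0,ω), renormalized = (-0.0982, 0.8419, -0.4946, 0.1922)

p' = (-1.5300, 2.4700, 2.5900)
q' = (-0.0982, 0.8419, -0.4946, 0.1922)
v' = (-0.4360, 0.5440, 1.8000)
ω' = (1.2013, -0.8427, 0.1472)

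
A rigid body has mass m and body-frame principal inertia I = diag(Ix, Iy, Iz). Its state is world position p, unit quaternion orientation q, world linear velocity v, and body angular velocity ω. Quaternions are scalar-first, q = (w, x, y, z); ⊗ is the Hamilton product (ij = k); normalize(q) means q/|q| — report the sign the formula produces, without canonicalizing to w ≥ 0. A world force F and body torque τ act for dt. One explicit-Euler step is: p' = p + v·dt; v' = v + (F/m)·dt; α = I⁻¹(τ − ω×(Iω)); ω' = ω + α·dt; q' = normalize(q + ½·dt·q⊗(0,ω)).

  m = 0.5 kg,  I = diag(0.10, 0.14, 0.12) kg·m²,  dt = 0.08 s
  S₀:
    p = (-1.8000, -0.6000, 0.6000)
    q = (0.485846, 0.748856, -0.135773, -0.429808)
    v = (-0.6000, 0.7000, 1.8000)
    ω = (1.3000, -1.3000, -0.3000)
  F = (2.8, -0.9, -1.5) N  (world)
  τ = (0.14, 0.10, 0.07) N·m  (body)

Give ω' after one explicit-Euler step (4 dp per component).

ω' = (1.4182, -1.2473, -0.2083)

α = I⁻¹(τ − ω×Iω) = (1.4780, 0.6586, 1.1467)
ω + α·dt = (1.4182, -1.2473, -0.2083)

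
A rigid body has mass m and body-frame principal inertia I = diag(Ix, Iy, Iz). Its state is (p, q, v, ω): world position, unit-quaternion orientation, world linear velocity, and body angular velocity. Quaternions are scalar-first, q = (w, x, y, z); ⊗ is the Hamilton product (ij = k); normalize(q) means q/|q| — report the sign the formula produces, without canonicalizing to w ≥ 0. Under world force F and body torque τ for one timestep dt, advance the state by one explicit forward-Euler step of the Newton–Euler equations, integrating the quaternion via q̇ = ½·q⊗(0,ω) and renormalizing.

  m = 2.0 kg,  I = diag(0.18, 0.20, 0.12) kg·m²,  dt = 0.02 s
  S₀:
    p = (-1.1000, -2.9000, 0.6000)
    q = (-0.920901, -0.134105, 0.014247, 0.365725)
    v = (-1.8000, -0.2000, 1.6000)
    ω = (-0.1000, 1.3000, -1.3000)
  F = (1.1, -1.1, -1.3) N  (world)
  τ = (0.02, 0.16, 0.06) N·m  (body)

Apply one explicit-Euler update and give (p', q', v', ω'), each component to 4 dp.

angular accel α = (-0.6400, 0.7610, 0.5217)
new body rate ω' = (-0.1128, 1.3152, -1.2896)
Hamilton product q⊗(0,ω) = (0.4435109, -0.4018735, -1.4080803, 1.0242595)
q' = normalize(q + ½dt·q⊗(0,ω)) = (-0.9163, -0.1381, 0.0002, 0.3759)
p + v·dt = (-1.1360, -2.9040, 0.6320)
v + (F/m)dt = (-1.7890, -0.2110, 1.5870)

p' = (-1.1360, -2.9040, 0.6320)
q' = (-0.9163, -0.1381, 0.0002, 0.3759)
v' = (-1.7890, -0.2110, 1.5870)
ω' = (-0.1128, 1.3152, -1.2896)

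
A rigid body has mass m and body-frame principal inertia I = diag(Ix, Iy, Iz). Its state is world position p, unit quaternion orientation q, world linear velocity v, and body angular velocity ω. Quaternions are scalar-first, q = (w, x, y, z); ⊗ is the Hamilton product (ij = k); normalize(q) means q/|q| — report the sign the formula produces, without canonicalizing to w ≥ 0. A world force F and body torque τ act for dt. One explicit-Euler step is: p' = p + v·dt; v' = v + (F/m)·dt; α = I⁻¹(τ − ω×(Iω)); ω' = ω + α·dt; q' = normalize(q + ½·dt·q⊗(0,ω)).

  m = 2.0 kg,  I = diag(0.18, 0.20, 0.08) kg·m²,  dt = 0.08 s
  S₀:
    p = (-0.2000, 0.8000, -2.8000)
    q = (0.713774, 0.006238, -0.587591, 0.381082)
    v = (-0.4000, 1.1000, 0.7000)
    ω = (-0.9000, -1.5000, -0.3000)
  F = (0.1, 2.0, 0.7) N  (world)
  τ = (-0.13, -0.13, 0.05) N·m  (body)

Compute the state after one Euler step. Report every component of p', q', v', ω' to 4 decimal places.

linear accel F/m = (0.0500, 1.0000, 0.3500)
p + v·dt = (-0.2320, 0.8880, -2.7440)
v' = v + a·dt = (-0.3960, 1.1800, 0.7280)
(τ − ω×Iω)/I = (-0.4222, -0.7850, 0.2875)
ω' = ω + α·dt = (-0.9338, -1.5628, -0.2770)
q⊗(0,ω) = (-0.7614477, 0.1055037, -1.4117634, -0.7523211)
q' = normalize(q + ½dt·q⊗(0,ω)) = (0.6816, 0.0104, -0.6424, 0.3501)

p' = (-0.2320, 0.8880, -2.7440)
q' = (0.6816, 0.0104, -0.6424, 0.3501)
v' = (-0.3960, 1.1800, 0.7280)
ω' = (-0.9338, -1.5628, -0.2770)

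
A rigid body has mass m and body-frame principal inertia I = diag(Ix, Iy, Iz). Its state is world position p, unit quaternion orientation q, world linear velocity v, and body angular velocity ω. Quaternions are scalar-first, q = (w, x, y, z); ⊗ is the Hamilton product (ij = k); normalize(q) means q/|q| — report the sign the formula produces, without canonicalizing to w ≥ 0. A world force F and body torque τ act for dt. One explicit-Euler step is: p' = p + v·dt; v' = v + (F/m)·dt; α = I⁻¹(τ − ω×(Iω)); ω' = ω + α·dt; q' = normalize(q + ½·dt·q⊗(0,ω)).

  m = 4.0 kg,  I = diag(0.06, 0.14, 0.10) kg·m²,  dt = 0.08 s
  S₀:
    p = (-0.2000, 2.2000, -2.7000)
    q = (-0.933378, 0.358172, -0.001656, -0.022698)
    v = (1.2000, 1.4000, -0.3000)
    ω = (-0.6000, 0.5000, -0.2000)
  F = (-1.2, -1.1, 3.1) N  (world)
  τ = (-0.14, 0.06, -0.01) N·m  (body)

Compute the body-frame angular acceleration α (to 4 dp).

ω×(Iω) gyroscopic = (0.0040, -0.0048, -0.0240)
α = I⁻¹(τ − ω×Iω) = (-2.4000, 0.4629, 0.1400)

α = (-2.4000, 0.4629, 0.1400)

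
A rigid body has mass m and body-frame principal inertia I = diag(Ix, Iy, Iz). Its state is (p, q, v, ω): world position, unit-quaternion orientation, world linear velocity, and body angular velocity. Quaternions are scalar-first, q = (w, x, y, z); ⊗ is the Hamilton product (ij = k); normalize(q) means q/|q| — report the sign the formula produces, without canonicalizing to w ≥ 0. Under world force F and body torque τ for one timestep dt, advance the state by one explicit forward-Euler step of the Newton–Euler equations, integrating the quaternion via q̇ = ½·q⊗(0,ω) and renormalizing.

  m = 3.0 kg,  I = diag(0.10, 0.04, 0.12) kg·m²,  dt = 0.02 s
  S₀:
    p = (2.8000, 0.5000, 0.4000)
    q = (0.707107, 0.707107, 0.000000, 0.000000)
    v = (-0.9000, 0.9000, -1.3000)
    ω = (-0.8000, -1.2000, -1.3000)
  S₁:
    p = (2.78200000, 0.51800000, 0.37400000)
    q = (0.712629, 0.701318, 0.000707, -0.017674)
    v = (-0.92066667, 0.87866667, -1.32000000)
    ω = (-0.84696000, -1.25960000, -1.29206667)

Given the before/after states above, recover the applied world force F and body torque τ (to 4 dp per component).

ω₁ − ω₀ = (-0.04696000, -0.05960000, 0.00793333)
ω₀×(Iω₀) = (0.1248, -0.0208, -0.0576)
I·α + gyro = (-0.1100, -0.1400, -0.0100)
velocity change Δv = (-0.02066667, -0.02133333, -0.02000000)
F = m·Δv/dt = (-3.1000, -3.2000, -3.0000)

F = (-3.1000, -3.2000, -3.0000)
τ = (-0.1100, -0.1400, -0.0100)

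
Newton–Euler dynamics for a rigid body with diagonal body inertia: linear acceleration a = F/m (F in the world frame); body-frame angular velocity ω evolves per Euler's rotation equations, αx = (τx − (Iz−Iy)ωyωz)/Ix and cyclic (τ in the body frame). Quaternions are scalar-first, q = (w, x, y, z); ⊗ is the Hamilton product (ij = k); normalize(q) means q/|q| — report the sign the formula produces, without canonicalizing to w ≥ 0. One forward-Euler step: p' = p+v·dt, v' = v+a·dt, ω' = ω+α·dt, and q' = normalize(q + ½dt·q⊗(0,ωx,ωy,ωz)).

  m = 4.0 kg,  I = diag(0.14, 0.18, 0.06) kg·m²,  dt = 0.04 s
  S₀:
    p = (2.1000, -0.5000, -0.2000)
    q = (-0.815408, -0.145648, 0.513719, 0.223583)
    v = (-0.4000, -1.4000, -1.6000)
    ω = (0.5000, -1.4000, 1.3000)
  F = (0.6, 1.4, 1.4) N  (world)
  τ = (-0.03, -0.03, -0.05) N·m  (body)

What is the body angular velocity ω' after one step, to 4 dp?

gyro term ω×Iω = (0.2184, 0.0520, -0.0280)
(τ − ω×Iω)/I = (-1.7743, -0.4556, -0.3667)
ω' = ω + α·dt = (0.4290, -1.4182, 1.2853)

ω' = (0.4290, -1.4182, 1.2853)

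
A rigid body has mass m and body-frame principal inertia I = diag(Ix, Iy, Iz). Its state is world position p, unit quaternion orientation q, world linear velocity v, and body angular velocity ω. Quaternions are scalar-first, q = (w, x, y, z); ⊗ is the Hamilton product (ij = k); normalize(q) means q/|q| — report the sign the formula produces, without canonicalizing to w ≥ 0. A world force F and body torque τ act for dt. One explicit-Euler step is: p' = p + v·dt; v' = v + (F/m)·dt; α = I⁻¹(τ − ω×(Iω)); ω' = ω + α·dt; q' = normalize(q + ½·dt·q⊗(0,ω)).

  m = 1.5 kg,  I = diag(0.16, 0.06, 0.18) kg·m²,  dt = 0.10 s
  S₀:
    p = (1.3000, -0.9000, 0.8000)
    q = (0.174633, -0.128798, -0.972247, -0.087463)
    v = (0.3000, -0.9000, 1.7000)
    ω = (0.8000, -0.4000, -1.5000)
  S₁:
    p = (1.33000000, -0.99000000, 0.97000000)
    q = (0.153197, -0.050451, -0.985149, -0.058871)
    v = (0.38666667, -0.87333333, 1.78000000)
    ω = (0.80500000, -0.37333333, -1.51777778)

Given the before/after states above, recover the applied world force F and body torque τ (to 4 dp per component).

F = (1.3000, 0.4000, 1.2000)
τ = (0.0800, 0.0400, 0.0000)

Δv = v₁−v₀ = (0.08666667, 0.02666667, 0.08000000)
F = m·Δv/dt = (1.3000, 0.4000, 1.2000)
rate change Δω = (0.00500000, 0.02666667, -0.01777778)
τ = I·(Δω/dt) + ω₀×(Iω₀) = (0.0800, 0.0400, 0.0000)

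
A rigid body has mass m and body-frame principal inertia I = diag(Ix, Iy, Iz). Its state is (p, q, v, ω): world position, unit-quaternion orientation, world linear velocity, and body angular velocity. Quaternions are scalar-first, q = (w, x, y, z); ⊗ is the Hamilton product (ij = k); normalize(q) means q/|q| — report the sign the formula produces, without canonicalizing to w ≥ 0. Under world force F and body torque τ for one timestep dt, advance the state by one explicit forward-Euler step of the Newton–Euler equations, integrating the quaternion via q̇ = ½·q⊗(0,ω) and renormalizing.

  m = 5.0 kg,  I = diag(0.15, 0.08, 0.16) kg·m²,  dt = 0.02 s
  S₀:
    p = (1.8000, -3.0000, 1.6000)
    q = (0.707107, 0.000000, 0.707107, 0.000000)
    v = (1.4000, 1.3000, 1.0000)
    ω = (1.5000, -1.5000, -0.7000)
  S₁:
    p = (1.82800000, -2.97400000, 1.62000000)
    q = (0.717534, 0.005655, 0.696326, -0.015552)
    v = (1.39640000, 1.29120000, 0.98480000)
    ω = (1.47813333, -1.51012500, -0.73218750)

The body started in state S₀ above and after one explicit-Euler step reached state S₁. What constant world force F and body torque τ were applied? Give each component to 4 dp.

F = (-0.9000, -2.2000, -3.8000)
τ = (-0.0800, -0.0300, -0.1000)

velocity change Δv = (-0.00360000, -0.00880000, -0.01520000)
m·(v₁−v₀)/dt = (-0.9000, -2.2000, -3.8000)
ω₁ − ω₀ = (-0.02186667, -0.01012500, -0.03218750)
I·α + gyro = (-0.0800, -0.0300, -0.1000)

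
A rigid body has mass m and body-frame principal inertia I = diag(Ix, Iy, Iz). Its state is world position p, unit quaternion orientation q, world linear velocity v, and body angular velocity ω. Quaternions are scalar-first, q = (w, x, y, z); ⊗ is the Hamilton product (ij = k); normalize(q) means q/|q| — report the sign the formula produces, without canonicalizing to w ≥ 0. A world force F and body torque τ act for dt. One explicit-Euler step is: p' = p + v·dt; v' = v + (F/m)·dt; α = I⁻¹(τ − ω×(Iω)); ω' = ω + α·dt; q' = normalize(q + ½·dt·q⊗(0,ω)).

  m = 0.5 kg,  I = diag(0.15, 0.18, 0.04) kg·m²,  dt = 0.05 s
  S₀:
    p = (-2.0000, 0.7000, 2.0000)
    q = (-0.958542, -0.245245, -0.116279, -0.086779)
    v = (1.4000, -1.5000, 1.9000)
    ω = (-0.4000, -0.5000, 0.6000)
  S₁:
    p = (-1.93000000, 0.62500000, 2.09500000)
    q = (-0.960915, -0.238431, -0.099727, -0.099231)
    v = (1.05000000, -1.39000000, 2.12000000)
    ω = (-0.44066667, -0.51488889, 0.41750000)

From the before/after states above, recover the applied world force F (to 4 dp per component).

velocity change Δv = (-0.35000000, 0.11000000, 0.22000000)
F = m·Δv/dt = (-3.5000, 1.1000, 2.2000)

F = (-3.5000, 1.1000, 2.2000)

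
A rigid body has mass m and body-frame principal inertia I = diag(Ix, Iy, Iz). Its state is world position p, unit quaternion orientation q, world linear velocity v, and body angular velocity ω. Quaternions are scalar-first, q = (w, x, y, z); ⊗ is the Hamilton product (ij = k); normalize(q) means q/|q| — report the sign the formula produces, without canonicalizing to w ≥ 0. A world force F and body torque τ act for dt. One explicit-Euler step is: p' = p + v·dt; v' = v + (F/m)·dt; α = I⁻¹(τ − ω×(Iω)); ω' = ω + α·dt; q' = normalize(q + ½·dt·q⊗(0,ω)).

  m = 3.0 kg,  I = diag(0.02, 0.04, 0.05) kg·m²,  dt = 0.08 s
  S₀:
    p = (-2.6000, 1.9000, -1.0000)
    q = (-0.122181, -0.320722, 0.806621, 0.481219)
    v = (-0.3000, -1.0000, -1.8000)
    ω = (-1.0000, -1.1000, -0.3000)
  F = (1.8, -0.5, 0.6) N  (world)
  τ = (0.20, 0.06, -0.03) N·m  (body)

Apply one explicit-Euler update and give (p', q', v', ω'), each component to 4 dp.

precession coupling ω×(Iω) = (0.0033, -0.0090, 0.0220)
angular accel α = (9.8350, 1.7250, -1.0400)
ω + α·dt = (-0.2132, -0.9620, -0.3832)
Hamilton product q⊗(0,ω) = (0.7109268, 0.4095356, -0.4430365, 1.1960695)
q + ½dt·q⊗(0,ω), renormalized = (-0.0936, -0.3038, 0.7875, 0.5281)
p' = p + v·dt = (-2.6240, 1.8200, -1.1440)
v' = v + a·dt = (-0.2520, -1.0133, -1.7840)

p' = (-2.6240, 1.8200, -1.1440)
q' = (-0.0936, -0.3038, 0.7875, 0.5281)
v' = (-0.2520, -1.0133, -1.7840)
ω' = (-0.2132, -0.9620, -0.3832)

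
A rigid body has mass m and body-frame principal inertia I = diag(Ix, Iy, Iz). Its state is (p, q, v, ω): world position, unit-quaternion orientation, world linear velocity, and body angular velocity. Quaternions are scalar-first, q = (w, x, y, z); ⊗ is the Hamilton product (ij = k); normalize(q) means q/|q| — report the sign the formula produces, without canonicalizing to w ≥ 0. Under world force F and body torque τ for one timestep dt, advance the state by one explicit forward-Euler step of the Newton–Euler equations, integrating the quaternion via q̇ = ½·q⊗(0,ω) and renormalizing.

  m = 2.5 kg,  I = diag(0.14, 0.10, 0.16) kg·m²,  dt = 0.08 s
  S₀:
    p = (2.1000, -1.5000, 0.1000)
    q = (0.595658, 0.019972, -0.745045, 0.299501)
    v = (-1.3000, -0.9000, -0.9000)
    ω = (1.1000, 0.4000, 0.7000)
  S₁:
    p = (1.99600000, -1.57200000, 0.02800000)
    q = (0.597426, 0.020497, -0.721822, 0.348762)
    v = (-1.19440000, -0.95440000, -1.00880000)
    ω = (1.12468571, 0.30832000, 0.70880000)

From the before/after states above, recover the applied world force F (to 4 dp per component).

velocity change Δv = (0.10560000, -0.05440000, -0.10880000)
m·(v₁−v₀)/dt = (3.3000, -1.7000, -3.4000)

F = (3.3000, -1.7000, -3.4000)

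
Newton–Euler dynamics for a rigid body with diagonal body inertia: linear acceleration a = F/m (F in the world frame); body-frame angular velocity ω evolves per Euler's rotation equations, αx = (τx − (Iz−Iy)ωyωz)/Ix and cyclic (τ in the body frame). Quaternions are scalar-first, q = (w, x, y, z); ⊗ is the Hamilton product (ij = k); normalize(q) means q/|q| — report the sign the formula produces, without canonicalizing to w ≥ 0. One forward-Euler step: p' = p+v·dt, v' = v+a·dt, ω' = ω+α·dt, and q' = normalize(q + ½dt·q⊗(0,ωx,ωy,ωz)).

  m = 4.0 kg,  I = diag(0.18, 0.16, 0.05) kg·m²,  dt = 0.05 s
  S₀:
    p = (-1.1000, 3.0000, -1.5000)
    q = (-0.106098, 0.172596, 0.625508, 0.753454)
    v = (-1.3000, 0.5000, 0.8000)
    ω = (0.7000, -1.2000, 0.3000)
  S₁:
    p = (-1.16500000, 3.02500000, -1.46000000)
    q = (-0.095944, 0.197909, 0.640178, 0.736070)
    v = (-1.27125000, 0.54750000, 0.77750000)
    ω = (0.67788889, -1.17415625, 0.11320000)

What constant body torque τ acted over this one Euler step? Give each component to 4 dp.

rate change Δω = (-0.02211111, 0.02584375, -0.18680000)
ω₀×(Iω₀) = (0.0396, 0.0273, 0.0168)
applied torque τ = (-0.0400, 0.1100, -0.1700)

τ = (-0.0400, 0.1100, -0.1700)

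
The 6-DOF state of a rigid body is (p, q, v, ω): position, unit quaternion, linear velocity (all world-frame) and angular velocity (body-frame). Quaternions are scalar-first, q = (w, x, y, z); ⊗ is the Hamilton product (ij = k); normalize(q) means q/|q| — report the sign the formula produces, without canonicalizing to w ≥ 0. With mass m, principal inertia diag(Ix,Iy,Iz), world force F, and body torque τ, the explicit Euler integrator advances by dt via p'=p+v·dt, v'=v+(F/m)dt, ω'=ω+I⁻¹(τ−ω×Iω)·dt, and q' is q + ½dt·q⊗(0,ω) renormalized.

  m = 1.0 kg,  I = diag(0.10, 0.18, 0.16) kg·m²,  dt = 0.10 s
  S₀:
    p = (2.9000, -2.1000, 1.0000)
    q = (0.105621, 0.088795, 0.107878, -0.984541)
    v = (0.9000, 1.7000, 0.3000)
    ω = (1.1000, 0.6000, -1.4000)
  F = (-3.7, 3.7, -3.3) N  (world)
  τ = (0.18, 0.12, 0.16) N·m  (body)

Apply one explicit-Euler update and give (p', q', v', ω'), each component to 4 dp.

a = F/m = (-3.7000, 3.7000, -3.3000)
p + v·dt = (2.9900, -1.9300, 1.0300)
v' = v + a·dt = (0.5300, 2.0700, -0.0300)
angular accel α = (1.6320, 0.1533, 0.6700)
ω + α·dt = (1.2632, 0.6153, -1.3330)
2q̇ = q⊗(0,ω) = (-1.5407587, 0.5558785, -0.8953095, -0.2132582)
q' = normalize(q + ½dt·q⊗(0,ω)) = (0.0285, 0.1161, 0.0628, -0.9908)

p' = (2.9900, -1.9300, 1.0300)
q' = (0.0285, 0.1161, 0.0628, -0.9908)
v' = (0.5300, 2.0700, -0.0300)
ω' = (1.2632, 0.6153, -1.3330)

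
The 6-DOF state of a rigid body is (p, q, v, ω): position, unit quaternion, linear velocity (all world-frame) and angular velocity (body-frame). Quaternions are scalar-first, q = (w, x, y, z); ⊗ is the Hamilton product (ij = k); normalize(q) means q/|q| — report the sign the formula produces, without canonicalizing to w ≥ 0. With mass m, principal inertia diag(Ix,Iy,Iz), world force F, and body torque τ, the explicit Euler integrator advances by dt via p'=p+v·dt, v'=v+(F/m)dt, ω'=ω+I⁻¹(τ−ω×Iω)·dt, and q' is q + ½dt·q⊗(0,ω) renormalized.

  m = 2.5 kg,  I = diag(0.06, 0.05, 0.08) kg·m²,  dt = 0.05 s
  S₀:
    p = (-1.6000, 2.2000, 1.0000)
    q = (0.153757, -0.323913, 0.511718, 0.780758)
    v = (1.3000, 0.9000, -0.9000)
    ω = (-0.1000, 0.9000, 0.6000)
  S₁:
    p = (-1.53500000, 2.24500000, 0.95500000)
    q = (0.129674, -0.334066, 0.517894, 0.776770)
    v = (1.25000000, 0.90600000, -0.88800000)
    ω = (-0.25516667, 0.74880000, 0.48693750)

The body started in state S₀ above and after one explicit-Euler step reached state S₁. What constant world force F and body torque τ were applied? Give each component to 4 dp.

F = (-2.5000, 0.3000, 0.6000)
τ = (-0.1700, -0.1500, -0.1800)

Δω = ω₁−ω₀ = (-0.15516667, -0.15120000, -0.11306250)
precession coupling = (0.0162, 0.0012, 0.0009)
applied torque τ = (-0.1700, -0.1500, -0.1800)
Δv = v₁−v₀ = (-0.05000000, 0.00600000, 0.01200000)
m·(v₁−v₀)/dt = (-2.5000, 0.3000, 0.6000)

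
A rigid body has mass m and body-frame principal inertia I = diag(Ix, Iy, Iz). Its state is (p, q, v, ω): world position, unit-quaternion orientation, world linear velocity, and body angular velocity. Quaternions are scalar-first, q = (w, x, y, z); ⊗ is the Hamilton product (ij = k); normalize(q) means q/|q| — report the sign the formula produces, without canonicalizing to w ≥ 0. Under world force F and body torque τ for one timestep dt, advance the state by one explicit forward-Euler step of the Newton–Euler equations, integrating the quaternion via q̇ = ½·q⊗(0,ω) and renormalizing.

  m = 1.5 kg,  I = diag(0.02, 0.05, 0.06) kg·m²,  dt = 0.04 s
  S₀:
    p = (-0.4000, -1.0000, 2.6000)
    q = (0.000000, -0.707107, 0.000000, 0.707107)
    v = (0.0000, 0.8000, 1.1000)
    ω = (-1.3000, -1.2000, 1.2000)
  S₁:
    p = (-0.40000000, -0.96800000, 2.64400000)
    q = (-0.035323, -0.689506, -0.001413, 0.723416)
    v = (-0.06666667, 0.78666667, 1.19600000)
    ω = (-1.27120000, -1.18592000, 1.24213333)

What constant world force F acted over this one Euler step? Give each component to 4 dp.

F = (-2.5000, -0.5000, 3.6000)

velocity change Δv = (-0.06666667, -0.01333333, 0.09600000)
applied force F = (-2.5000, -0.5000, 3.6000)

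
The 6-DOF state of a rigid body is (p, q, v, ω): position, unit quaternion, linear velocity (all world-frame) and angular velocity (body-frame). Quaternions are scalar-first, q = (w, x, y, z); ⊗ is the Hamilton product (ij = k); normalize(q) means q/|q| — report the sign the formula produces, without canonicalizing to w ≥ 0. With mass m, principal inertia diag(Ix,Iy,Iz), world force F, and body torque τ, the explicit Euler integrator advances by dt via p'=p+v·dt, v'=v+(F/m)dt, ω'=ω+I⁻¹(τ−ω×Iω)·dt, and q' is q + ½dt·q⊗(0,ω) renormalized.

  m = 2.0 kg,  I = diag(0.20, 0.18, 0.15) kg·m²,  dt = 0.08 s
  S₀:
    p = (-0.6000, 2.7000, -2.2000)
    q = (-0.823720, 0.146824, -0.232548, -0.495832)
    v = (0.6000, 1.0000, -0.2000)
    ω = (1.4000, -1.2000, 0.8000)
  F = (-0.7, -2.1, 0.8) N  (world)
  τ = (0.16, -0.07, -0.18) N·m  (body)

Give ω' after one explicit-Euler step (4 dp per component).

precession coupling ω×(Iω) = (0.0288, 0.0560, 0.0336)
(τ − ω×Iω)/I = (0.6560, -0.7000, -1.4240)
new body rate ω' = (1.4525, -1.2560, 0.6861)

ω' = (1.4525, -1.2560, 0.6861)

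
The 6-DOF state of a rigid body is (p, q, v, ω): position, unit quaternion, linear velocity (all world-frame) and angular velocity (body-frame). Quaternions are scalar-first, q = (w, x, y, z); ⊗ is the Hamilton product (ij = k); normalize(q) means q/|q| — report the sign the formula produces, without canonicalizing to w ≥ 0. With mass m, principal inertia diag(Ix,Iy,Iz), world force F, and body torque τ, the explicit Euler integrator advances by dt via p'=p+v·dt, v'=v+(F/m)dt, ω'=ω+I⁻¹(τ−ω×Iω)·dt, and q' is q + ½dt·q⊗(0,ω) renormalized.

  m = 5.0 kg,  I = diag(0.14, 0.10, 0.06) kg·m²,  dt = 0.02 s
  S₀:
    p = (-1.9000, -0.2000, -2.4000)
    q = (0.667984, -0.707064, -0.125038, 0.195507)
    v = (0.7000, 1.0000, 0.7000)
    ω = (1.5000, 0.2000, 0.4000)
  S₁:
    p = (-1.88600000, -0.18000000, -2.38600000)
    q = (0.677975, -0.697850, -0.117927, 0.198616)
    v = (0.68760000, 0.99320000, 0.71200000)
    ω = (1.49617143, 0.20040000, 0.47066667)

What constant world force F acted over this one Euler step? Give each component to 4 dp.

F = (-3.1000, -1.7000, 3.0000)

v₁ − v₀ = (-0.01240000, -0.00680000, 0.01200000)
applied force F = (-3.1000, -1.7000, 3.0000)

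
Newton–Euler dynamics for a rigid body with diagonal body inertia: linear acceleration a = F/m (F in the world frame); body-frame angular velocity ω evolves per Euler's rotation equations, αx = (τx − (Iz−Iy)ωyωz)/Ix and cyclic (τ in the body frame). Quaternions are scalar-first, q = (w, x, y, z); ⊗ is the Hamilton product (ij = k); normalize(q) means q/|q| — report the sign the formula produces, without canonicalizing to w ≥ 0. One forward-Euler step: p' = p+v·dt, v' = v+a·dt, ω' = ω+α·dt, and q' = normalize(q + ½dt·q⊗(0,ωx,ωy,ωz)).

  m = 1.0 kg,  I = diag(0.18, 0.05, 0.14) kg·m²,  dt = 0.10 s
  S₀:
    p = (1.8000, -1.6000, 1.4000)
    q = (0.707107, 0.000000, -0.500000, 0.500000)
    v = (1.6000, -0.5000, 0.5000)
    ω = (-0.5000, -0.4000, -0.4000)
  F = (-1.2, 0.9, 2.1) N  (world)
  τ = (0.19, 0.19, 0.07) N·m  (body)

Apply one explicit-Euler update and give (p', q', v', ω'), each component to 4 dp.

p' = (1.9600, -1.6500, 1.4500)
q' = (0.7066, 0.0023, -0.5263, 0.4730)
v' = (1.4800, -0.4100, 0.7100)
ω' = (-0.4024, -0.0360, -0.3314)

ω×(Iω) gyroscopic = (0.0144, 0.0080, -0.0260)
(τ − ω×Iω)/I = (0.9756, 3.6400, 0.6857)
new body rate ω' = (-0.4024, -0.0360, -0.3314)
Hamilton product q⊗(0,ω) = (0.0000000, 0.0464465, -0.5328428, -0.5328428)
q + ½dt·q⊗(0,ω), renormalized = (0.7066, 0.0023, -0.5263, 0.4730)
a = (-1.2000, 0.9000, 2.1000)
new position p' = (1.9600, -1.6500, 1.4500)
new velocity v' = (1.4800, -0.4100, 0.7100)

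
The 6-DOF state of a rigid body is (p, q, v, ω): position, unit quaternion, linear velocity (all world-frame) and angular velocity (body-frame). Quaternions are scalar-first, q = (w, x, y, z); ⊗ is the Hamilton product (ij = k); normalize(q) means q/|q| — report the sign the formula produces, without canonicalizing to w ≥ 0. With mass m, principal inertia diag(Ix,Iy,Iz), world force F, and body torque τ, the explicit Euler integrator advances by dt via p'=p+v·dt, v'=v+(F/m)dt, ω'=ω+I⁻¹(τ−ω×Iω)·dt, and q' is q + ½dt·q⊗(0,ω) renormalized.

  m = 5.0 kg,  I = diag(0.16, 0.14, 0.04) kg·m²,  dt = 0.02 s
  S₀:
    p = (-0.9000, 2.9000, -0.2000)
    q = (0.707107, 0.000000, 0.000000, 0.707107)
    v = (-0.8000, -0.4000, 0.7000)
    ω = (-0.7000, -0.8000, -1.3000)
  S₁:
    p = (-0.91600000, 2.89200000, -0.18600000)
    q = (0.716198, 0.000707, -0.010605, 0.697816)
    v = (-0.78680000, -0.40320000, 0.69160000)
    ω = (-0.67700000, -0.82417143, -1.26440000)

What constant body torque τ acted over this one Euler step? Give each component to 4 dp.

Δω = ω₁−ω₀ = (0.02300000, -0.02417143, 0.03560000)
ω₀×(Iω₀) = (-0.1040, 0.1092, -0.0112)
applied torque τ = (0.0800, -0.0600, 0.0600)

τ = (0.0800, -0.0600, 0.0600)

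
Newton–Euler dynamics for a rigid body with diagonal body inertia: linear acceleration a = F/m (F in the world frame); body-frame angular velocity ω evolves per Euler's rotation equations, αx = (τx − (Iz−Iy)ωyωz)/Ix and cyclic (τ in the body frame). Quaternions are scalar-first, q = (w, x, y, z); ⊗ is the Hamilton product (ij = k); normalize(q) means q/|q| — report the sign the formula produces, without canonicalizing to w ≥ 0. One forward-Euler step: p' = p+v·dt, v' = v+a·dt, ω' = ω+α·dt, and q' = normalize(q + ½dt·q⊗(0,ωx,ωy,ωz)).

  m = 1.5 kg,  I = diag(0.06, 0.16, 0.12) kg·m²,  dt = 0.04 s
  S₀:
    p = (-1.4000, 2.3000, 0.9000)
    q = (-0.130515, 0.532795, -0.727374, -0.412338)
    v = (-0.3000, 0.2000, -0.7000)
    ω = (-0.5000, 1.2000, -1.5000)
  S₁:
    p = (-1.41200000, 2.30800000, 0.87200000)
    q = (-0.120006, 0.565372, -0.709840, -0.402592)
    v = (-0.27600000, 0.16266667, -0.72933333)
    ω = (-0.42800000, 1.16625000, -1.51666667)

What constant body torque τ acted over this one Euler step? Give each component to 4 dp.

τ = (0.1800, -0.1800, -0.1100)

rate change Δω = (0.07200000, -0.03375000, -0.01666667)
precession coupling = (0.0720, -0.0450, -0.0600)
applied torque τ = (0.1800, -0.1800, -0.1100)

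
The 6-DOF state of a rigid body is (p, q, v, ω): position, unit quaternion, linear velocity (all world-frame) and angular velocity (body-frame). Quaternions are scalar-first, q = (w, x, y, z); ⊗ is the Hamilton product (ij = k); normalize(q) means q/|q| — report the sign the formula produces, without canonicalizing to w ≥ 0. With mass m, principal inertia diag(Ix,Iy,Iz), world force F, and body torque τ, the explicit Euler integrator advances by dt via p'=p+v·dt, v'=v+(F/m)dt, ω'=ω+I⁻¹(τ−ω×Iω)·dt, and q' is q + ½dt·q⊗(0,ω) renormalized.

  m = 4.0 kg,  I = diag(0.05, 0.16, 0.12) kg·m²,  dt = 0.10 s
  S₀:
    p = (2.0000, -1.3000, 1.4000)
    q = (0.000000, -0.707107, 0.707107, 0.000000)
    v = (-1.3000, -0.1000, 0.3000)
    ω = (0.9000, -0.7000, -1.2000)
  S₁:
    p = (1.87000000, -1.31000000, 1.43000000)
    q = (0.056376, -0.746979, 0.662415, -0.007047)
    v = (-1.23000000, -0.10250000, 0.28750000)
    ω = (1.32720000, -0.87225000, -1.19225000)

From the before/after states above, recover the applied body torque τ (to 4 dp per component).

ω₁ − ω₀ = (0.42720000, -0.17225000, 0.00775000)
precession coupling = (-0.0336, 0.0756, -0.0693)
τ = I·(Δω/dt) + ω₀×(Iω₀) = (0.1800, -0.2000, -0.0600)

τ = (0.1800, -0.2000, -0.0600)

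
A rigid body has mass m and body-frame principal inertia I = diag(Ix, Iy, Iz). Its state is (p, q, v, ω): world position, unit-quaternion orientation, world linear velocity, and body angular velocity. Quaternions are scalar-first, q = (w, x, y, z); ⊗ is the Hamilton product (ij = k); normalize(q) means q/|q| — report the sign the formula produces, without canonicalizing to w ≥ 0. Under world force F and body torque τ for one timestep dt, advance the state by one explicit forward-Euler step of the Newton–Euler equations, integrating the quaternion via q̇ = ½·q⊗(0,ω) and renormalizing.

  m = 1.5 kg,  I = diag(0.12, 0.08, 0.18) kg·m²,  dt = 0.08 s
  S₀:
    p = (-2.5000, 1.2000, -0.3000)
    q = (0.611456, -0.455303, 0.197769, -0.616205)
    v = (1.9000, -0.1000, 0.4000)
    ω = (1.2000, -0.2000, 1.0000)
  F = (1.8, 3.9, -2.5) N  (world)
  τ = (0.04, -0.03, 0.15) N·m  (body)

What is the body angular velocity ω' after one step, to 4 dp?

ω' = (1.2400, -0.1580, 1.0624)

ω×(Iω) gyroscopic = (-0.0200, -0.0720, 0.0096)
angular accel α = (0.5000, 0.5250, 0.7800)
ω' = ω + α·dt = (1.2400, -0.1580, 1.0624)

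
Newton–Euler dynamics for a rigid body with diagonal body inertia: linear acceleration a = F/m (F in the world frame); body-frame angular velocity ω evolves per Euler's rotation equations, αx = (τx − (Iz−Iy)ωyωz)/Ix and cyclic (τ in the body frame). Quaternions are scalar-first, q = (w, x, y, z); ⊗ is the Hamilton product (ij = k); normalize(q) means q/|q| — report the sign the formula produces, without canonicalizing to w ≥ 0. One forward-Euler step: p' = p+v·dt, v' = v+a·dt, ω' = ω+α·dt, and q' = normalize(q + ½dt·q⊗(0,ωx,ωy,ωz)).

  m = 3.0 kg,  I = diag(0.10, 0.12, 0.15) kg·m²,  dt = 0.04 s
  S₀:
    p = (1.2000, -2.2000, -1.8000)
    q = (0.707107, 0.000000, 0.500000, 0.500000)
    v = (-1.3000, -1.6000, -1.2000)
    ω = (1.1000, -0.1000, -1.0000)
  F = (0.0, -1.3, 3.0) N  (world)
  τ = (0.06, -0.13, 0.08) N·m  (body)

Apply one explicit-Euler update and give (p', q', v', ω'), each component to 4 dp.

p' = p + v·dt = (1.1480, -2.2640, -1.8480)
v' = v + a·dt = (-1.3000, -1.6173, -1.1600)
precession coupling ω×(Iω) = (0.0030, 0.0550, -0.0022)
angular accel α = (0.5700, -1.5417, 0.5480)
ω' = ω + α·dt = (1.1228, -0.1617, -0.9781)
2q̇ = q⊗(0,ω) = (0.5500000, 0.3278177, 0.4792893, -1.2571070)
q + ½dt·q⊗(0,ω), renormalized = (0.7178, 0.0066, 0.5094, 0.4746)

p' = (1.1480, -2.2640, -1.8480)
q' = (0.7178, 0.0066, 0.5094, 0.4746)
v' = (-1.3000, -1.6173, -1.1600)
ω' = (1.1228, -0.1617, -0.9781)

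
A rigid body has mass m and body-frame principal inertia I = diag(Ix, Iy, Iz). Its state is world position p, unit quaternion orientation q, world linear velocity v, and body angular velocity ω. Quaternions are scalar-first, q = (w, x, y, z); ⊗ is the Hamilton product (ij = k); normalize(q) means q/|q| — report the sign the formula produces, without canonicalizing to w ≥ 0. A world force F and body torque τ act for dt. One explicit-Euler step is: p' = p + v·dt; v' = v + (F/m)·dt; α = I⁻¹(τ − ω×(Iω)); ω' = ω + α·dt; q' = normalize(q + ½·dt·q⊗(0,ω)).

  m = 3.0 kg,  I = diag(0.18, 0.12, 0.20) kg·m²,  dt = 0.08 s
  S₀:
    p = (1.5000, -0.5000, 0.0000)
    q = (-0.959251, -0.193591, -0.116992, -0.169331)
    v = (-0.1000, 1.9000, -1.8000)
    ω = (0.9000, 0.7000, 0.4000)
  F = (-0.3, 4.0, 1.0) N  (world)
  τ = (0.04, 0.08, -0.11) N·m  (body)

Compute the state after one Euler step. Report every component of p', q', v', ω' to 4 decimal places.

linear accel F/m = (-0.1000, 1.3333, 0.3333)
p + v·dt = (1.4920, -0.3480, -0.1440)
new velocity v' = (-0.1080, 2.0067, -1.7733)
(τ − ω×Iω)/I = (0.0978, 0.7267, -0.3610)
ω' = ω + α·dt = (0.9078, 0.7581, 0.3711)
Hamilton product q⊗(0,ω) = (0.3238587, -0.7915910, -0.7464372, -0.4139213)
q + ½dt·q⊗(0,ω), renormalized = (-0.9452, -0.2250, -0.1467, -0.1857)

p' = (1.4920, -0.3480, -0.1440)
q' = (-0.9452, -0.2250, -0.1467, -0.1857)
v' = (-0.1080, 2.0067, -1.7733)
ω' = (0.9078, 0.7581, 0.3711)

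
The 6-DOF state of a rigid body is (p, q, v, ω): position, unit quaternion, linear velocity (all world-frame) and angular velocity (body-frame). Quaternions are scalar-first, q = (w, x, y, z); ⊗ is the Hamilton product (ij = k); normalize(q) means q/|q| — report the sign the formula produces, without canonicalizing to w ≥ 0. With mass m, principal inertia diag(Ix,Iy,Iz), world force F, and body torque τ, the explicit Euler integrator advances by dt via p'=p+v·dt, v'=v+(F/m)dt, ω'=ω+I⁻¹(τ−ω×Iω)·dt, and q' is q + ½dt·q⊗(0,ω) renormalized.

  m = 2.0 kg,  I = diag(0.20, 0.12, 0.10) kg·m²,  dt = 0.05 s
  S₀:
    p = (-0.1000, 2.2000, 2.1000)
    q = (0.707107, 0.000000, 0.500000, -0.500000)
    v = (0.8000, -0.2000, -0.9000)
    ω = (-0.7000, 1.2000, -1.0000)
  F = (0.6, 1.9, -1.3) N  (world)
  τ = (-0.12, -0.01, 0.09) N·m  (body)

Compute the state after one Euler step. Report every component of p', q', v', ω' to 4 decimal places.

precession coupling ω×(Iω) = (0.0240, 0.0700, 0.0672)
α = I⁻¹(τ − ω×Iω) = (-0.7200, -0.6667, 0.2280)
new body rate ω' = (-0.7360, 1.1667, -0.9886)
q⊗(0,ω) = (-1.1000000, -0.3949749, 1.1985284, -0.3571070)
q' = normalize(q + ½dt·q⊗(0,ω)) = (0.6790, -0.0099, 0.5295, -0.5085)
new position p' = (-0.0600, 2.1900, 2.0550)
v' = v + a·dt = (0.8150, -0.1525, -0.9325)

p' = (-0.0600, 2.1900, 2.0550)
q' = (0.6790, -0.0099, 0.5295, -0.5085)
v' = (0.8150, -0.1525, -0.9325)
ω' = (-0.7360, 1.1667, -0.9886)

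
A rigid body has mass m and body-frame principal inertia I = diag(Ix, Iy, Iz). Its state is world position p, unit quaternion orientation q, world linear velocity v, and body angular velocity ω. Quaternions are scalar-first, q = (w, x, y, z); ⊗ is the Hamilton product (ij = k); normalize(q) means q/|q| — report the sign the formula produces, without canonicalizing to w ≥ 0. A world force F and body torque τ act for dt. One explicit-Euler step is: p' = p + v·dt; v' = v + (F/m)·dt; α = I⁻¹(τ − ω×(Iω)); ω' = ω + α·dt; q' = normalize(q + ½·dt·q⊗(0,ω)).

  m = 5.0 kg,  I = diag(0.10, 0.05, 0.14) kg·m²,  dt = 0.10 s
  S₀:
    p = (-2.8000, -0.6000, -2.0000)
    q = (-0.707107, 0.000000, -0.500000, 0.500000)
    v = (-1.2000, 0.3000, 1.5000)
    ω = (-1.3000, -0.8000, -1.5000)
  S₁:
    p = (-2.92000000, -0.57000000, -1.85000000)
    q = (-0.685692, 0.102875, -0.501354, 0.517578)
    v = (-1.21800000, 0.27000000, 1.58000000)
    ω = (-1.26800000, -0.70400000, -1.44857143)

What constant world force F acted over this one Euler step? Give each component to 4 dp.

F = (-0.9000, -1.5000, 4.0000)

v₁ − v₀ = (-0.01800000, -0.03000000, 0.08000000)
F = m·Δv/dt = (-0.9000, -1.5000, 4.0000)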